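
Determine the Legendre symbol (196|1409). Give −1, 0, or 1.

Pull out 2^2: since 1409 ≡ 1 (mod 8), (2/1409) = +1, so (2/1409)^2 = +1.
Reciprocity: 49 ≡ 1 and 1409 ≡ 1 (mod 4), so (49/1409) = +(1409/49).
Reduce top mod 49: now compute (37/49).
Reciprocity: 37 ≡ 1 and 49 ≡ 1 (mod 4), so (37/49) = +(49/37).
Reduce top mod 37: now compute (12/37).
Pull out 2^2: since 37 ≡ 5 (mod 8), (2/37) = -1, so (2/37)^2 = +1.
Reciprocity: 3 ≡ 3 and 37 ≡ 1 (mod 4), so (3/37) = +(37/3).
Reduce top mod 3: now compute (1/3).
Reached (1/3) = 1. Collecting the sign flips along the way, the symbol is +1.

1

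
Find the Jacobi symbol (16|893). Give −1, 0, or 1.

1

Pull out 2^4: since 893 ≡ 5 (mod 8), (2/893) = -1, so (2/893)^4 = +1.
Reached (1/893) = 1. Collecting the sign flips along the way, the symbol is +1.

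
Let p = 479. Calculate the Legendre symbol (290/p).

Pull out 2: since 479 ≡ 7 (mod 8), (2/479) = +1.
Reciprocity: 145 ≡ 1 and 479 ≡ 3 (mod 4), so (145/479) = +(479/145).
Reduce top mod 145: now compute (44/145).
Pull out 2^2: since 145 ≡ 1 (mod 8), (2/145) = +1, so (2/145)^2 = +1.
Reciprocity: 11 ≡ 3 and 145 ≡ 1 (mod 4), so (11/145) = +(145/11).
Reduce top mod 11: now compute (2/11).
Pull out 2: since 11 ≡ 3 (mod 8), (2/11) = -1.
Reached (1/11) = 1. Collecting the sign flips along the way, the symbol is -1.

-1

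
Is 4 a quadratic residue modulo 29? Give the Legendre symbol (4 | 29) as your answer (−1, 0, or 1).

1

Pull out 2^2: since 29 ≡ 5 (mod 8), (2/29) = -1, so (2/29)^2 = +1.
Reached (1/29) = 1. Collecting the sign flips along the way, the symbol is +1.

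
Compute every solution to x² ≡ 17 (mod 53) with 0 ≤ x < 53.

53 ≡ 1 (mod 4), so we find a root by search.
Trying successive values, 21² = 441 ≡ 17 (mod 53). The other root is 53 − 21 = 32.

21, 32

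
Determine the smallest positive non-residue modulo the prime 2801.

3

(2/2801) = +1, so 2 is a residue.
(3/2801) = −1, so 3 is the smallest positive non-residue mod 2801.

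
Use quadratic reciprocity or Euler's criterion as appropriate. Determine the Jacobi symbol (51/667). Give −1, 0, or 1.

-1

Reciprocity: 51 ≡ 3 and 667 ≡ 3 (mod 4), so (51/667) = −(667/51).
Reduce top mod 51: now compute (4/51).
Pull out 2^2: since 51 ≡ 3 (mod 8), (2/51) = -1, so (2/51)^2 = +1.
Reached (1/51) = 1. Collecting the sign flips along the way, the symbol is -1.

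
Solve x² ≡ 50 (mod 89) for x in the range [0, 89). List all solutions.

89 ≡ 1 (mod 4), so we find a root by search.
Trying successive values, 36² = 1296 ≡ 50 (mod 89). The other root is 89 − 36 = 53.

36, 53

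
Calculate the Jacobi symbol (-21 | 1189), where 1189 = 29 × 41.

First reduce: -21 ≡ 1168 (mod 1189).
Pull out 2^4: since 1189 ≡ 5 (mod 8), (2/1189) = -1, so (2/1189)^4 = +1.
Reciprocity: 73 ≡ 1 and 1189 ≡ 1 (mod 4), so (73/1189) = +(1189/73).
Reduce top mod 73: now compute (21/73).
Reciprocity: 21 ≡ 1 and 73 ≡ 1 (mod 4), so (21/73) = +(73/21).
Reduce top mod 21: now compute (10/21).
Pull out 2: since 21 ≡ 5 (mod 8), (2/21) = -1.
Reciprocity: 5 ≡ 1 and 21 ≡ 1 (mod 4), so (5/21) = +(21/5).
Reduce top mod 5: now compute (1/5).
Reached (1/5) = 1. Collecting the sign flips along the way, the symbol is -1.

-1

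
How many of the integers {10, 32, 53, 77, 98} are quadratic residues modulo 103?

(10/103) = -1 → non-residue.
(32/103) = +1 → QR.
(53/103) = -1 → non-residue.
(77/103) = -1 → non-residue.
(98/103) = +1 → QR.
Total quadratic residues among the 5: 2.

2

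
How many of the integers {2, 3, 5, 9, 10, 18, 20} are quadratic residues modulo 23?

4

(2/23) = +1 → QR.
(3/23) = +1 → QR.
(5/23) = -1 → non-residue.
(9/23) = +1 → QR.
(10/23) = -1 → non-residue.
(18/23) = +1 → QR.
(20/23) = -1 → non-residue.
Total quadratic residues among the 7: 4.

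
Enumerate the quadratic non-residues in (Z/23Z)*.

Square k = 1,…,11 (k and 23−k give the same square):
1²=1, 2²=4, 3²=9, 4²=16, 5²≡2, 6²≡13, 7²≡3, 8²≡18, 9²≡12, 10²≡8, 11²≡6 (mod 23).
The residues are {1, 2, 3, 4, 6, 8, 9, 12, 13, 16, 18}; the non-residues are the remaining 11 nonzero classes.

5 7 10 11 14 15 17 19 20 21 22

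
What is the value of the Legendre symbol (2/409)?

Pull out 2: since 409 ≡ 1 (mod 8), (2/409) = +1.
Reached (1/409) = 1. Collecting the sign flips along the way, the symbol is +1.

1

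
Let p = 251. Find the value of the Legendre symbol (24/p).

-1

Pull out 2^3: since 251 ≡ 3 (mod 8), (2/251) = -1, so (2/251)^3 = -1.
Reciprocity: 3 ≡ 3 and 251 ≡ 3 (mod 4), so (3/251) = −(251/3).
Reduce top mod 3: now compute (2/3).
Pull out 2: since 3 ≡ 3 (mod 8), (2/3) = -1.
Reached (1/3) = 1. Collecting the sign flips along the way, the symbol is -1.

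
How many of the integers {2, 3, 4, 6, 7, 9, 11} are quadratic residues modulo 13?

3

(2/13) = -1 → non-residue.
(3/13) = +1 → QR.
(4/13) = +1 → QR.
(6/13) = -1 → non-residue.
(7/13) = -1 → non-residue.
(9/13) = +1 → QR.
(11/13) = -1 → non-residue.
Total quadratic residues among the 7: 3.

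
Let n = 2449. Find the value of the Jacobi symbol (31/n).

0

Reciprocity: 31 ≡ 3 and 2449 ≡ 1 (mod 4), so (31/2449) = +(2449/31).
Reduce top mod 31: now compute (0/31).
Top reduces to 0: gcd > 1, so the symbol is 0.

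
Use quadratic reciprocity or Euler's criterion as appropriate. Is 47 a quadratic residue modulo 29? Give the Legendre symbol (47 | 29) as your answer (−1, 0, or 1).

First reduce: 47 ≡ 18 (mod 29).
Pull out 2: since 29 ≡ 5 (mod 8), (2/29) = -1.
Reciprocity: 9 ≡ 1 and 29 ≡ 1 (mod 4), so (9/29) = +(29/9).
Reduce top mod 9: now compute (2/9).
Pull out 2: since 9 ≡ 1 (mod 8), (2/9) = +1.
Reached (1/9) = 1. Collecting the sign flips along the way, the symbol is -1.

-1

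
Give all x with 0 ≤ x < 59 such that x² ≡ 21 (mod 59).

Since 59 ≡ 3 (mod 4), a square root of 21 is 21^((59+1)/4) = 21^15 mod 59.
Repeated squaring: 21^2≡28, 21^4≡17, 21^8≡53 (mod 59).
21^15 = 21^(8+4+2+1) ≡ 27 (mod 59).
Check: 27² = 729 ≡ 21 (mod 59). The two roots are 27 and 32.

27, 32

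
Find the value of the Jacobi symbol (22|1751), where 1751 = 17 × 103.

Pull out 2: since 1751 ≡ 7 (mod 8), (2/1751) = +1.
Reciprocity: 11 ≡ 3 and 1751 ≡ 3 (mod 4), so (11/1751) = −(1751/11).
Reduce top mod 11: now compute (2/11).
Pull out 2: since 11 ≡ 3 (mod 8), (2/11) = -1.
Reached (1/11) = 1. Collecting the sign flips along the way, the symbol is +1.

1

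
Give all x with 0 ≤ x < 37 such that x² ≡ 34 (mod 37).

16, 21

37 ≡ 1 (mod 4), so we find a root by search.
Trying successive values, 16² = 256 ≡ 34 (mod 37). The other root is 37 − 16 = 21.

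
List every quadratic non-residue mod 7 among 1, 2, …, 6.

Square k = 1,…,3 (k and 7−k give the same square):
1²=1, 2²=4, 3²≡2 (mod 7).
The residues are {1, 2, 4}; the non-residues are the remaining 3 nonzero classes.

3, 5, 6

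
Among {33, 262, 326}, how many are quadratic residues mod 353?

(33/353) = -1 → non-residue.
(262/353) = +1 → QR.
(326/353) = -1 → non-residue.
Total quadratic residues among the 3: 1.

1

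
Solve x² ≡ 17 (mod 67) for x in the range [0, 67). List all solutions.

Since 67 ≡ 3 (mod 4), a square root of 17 is 17^((67+1)/4) = 17^17 mod 67.
Repeated squaring: 17^2≡21, 17^4≡39, 17^8≡47, 17^16≡65 (mod 67).
17^17 = 17^(16+1) ≡ 33 (mod 67).
Check: 33² = 1089 ≡ 17 (mod 67). The two roots are 33 and 34.

33, 34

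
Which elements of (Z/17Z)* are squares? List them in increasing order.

1,2,4,8,9,13,15,16

Square k = 1,…,8 (k and 17−k give the same square):
1²=1, 2²=4, 3²=9, 4²=16, 5²≡8, 6²≡2, 7²≡15, 8²≡13 (mod 17).
So the quadratic residues mod 17 are {1, 2, 4, 8, 9, 13, 15, 16}.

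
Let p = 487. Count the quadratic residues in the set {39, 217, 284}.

(39/487) = +1 → QR.
(217/487) = -1 → non-residue.
(284/487) = +1 → QR.
Total quadratic residues among the 3: 2.

2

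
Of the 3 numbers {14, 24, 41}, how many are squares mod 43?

(14/43) = +1 → QR.
(24/43) = +1 → QR.
(41/43) = +1 → QR.
Total quadratic residues among the 3: 3.

3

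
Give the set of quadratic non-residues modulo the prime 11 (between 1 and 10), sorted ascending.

2, 6, 7, 8, 10

Square k = 1,…,5 (k and 11−k give the same square):
1²=1, 2²=4, 3²=9, 4²≡5, 5²≡3 (mod 11).
The residues are {1, 3, 4, 5, 9}; the non-residues are the remaining 5 nonzero classes.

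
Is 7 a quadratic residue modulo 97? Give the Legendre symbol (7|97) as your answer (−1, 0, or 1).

-1

Euler's criterion: (7/97) ≡ 7^48 (mod 97).
7^2 ≡ 49 (mod 97)
7^4 ≡ 73 (mod 97)
7^8 ≡ 91 (mod 97)
7^16 ≡ 36 (mod 97)
7^32 ≡ 35 (mod 97)
7^48 = 7^(32+16) ≡ 96 (mod 97).
Result is 96 ≡ −1, so (7/97) = −1.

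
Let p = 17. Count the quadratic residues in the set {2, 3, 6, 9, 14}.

(2/17) = +1 → QR.
(3/17) = -1 → non-residue.
(6/17) = -1 → non-residue.
(9/17) = +1 → QR.
(14/17) = -1 → non-residue.
Total quadratic residues among the 5: 2.

2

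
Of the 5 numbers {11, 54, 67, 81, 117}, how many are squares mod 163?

(11/163) = -1 → non-residue.
(54/163) = +1 → QR.
(67/163) = -1 → non-residue.
(81/163) = +1 → QR.
(117/163) = -1 → non-residue.
Total quadratic residues among the 5: 2.

2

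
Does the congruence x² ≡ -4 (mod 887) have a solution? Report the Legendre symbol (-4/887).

Euler's criterion: (-4/887) ≡ 883^443 (mod 887).
883^2 ≡ 16 (mod 887)
883^4 ≡ 256 (mod 887)
883^8 ≡ 785 (mod 887)
883^16 ≡ 647 (mod 887)
883^32 ≡ 832 (mod 887)
883^64 ≡ 364 (mod 887)
883^128 ≡ 333 (mod 887)
883^256 ≡ 14 (mod 887)
883^443 = 883^(256+128+32+16+8+2+1) ≡ 886 (mod 887).
Result is 886 ≡ −1, so (-4/887) = −1.

-1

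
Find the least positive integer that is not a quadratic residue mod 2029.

2

(2/2029) = −1, so 2 is the smallest positive non-residue mod 2029.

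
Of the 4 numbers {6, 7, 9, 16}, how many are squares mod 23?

(6/23) = +1 → QR.
(7/23) = -1 → non-residue.
(9/23) = +1 → QR.
(16/23) = +1 → QR.
Total quadratic residues among the 4: 3.

3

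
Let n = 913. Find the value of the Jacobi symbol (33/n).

0

Reciprocity: 33 ≡ 1 and 913 ≡ 1 (mod 4), so (33/913) = +(913/33).
Reduce top mod 33: now compute (22/33).
Pull out 2: since 33 ≡ 1 (mod 8), (2/33) = +1.
Reciprocity: 11 ≡ 3 and 33 ≡ 1 (mod 4), so (11/33) = +(33/11).
Reduce top mod 11: now compute (0/11).
Top reduces to 0: gcd > 1, so the symbol is 0.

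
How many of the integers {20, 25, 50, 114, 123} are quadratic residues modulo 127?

2

(20/127) = -1 → non-residue.
(25/127) = +1 → QR.
(50/127) = +1 → QR.
(114/127) = -1 → non-residue.
(123/127) = -1 → non-residue.
Total quadratic residues among the 5: 2.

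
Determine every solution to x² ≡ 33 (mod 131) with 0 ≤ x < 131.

Since 131 ≡ 3 (mod 4), a square root of 33 is 33^((131+1)/4) = 33^33 mod 131.
Repeated squaring: 33^2≡41, 33^4≡109, 33^8≡91, 33^16≡28, 33^32≡129 (mod 131).
33^33 = 33^(32+1) ≡ 65 (mod 131).
Check: 65² = 4225 ≡ 33 (mod 131). The two roots are 65 and 66.

65, 66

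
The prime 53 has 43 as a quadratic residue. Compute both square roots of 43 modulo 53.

53 ≡ 1 (mod 4), so we find a root by search.
Trying successive values, 19² = 361 ≡ 43 (mod 53). The other root is 53 − 19 = 34.

19, 34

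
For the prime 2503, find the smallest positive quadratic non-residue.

3

(2/2503) = +1, so 2 is a residue.
(3/2503) = −1, so 3 is the smallest positive non-residue mod 2503.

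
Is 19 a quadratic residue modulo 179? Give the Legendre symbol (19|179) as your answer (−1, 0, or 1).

1

Euler's criterion: (19/179) ≡ 19^89 (mod 179).
19^2 ≡ 3 (mod 179)
19^4 ≡ 9 (mod 179)
19^8 ≡ 81 (mod 179)
19^16 ≡ 117 (mod 179)
19^32 ≡ 85 (mod 179)
19^64 ≡ 65 (mod 179)
19^89 = 19^(64+16+8+1) ≡ 1 (mod 179).
Result is 1, so (19/179) = 1.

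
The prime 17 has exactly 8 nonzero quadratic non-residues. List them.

3 5 6 7 10 11 12 14

Square k = 1,…,8 (k and 17−k give the same square):
1²=1, 2²=4, 3²=9, 4²=16, 5²≡8, 6²≡2, 7²≡15, 8²≡13 (mod 17).
The residues are {1, 2, 4, 8, 9, 13, 15, 16}; the non-residues are the remaining 8 nonzero classes.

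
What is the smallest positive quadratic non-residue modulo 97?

(2/97) = +1, so 2 is a residue.
(3/97) = +1, so 3 is a residue.
(4/97) = +1, so 4 is a residue.
(5/97) = −1, so 5 is the smallest positive non-residue mod 97.

5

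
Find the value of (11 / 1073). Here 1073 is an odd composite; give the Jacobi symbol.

-1

Reciprocity: 11 ≡ 3 and 1073 ≡ 1 (mod 4), so (11/1073) = +(1073/11).
Reduce top mod 11: now compute (6/11).
Pull out 2: since 11 ≡ 3 (mod 8), (2/11) = -1.
Reciprocity: 3 ≡ 3 and 11 ≡ 3 (mod 4), so (3/11) = −(11/3).
Reduce top mod 3: now compute (2/3).
Pull out 2: since 3 ≡ 3 (mod 8), (2/3) = -1.
Reached (1/3) = 1. Collecting the sign flips along the way, the symbol is -1.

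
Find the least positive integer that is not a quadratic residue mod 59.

(2/59) = −1, so 2 is the smallest positive non-residue mod 59.

2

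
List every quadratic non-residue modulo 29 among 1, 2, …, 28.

Square k = 1,…,14 (k and 29−k give the same square):
1²=1, 2²=4, 3²=9, 4²=16, 5²=25, 6²≡7, 7²≡20, 8²≡6, 9²≡23, 10²≡13, 11²≡5, 12²≡28, 13²≡24, 14²≡22 (mod 29).
The residues are {1, 4, 5, 6, 7, 9, 13, 16, 20, 22, 23, 24, 25, 28}; the non-residues are the remaining 14 nonzero classes.

2 3 8 10 11 12 14 15 17 18 19 21 26 27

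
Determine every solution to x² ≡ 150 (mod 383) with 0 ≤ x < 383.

Since 383 ≡ 3 (mod 4), a square root of 150 is 150^((383+1)/4) = 150^96 mod 383.
Repeated squaring: 150^2≡286, 150^4≡217, 150^8≡363, 150^16≡17, 150^32≡289, 150^64≡27 (mod 383).
150^96 = 150^(64+32) ≡ 143 (mod 383).
Check: 143² = 20449 ≡ 150 (mod 383). The two roots are 143 and 240.

143, 240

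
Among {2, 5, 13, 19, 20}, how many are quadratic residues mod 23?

2

(2/23) = +1 → QR.
(5/23) = -1 → non-residue.
(13/23) = +1 → QR.
(19/23) = -1 → non-residue.
(20/23) = -1 → non-residue.
Total quadratic residues among the 5: 2.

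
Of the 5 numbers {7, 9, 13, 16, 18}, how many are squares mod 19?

(7/19) = +1 → QR.
(9/19) = +1 → QR.
(13/19) = -1 → non-residue.
(16/19) = +1 → QR.
(18/19) = -1 → non-residue.
Total quadratic residues among the 5: 3.

3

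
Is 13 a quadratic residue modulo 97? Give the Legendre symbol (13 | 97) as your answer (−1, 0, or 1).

Euler's criterion: (13/97) ≡ 13^48 (mod 97).
13^2 ≡ 72 (mod 97)
13^4 ≡ 43 (mod 97)
13^8 ≡ 6 (mod 97)
13^16 ≡ 36 (mod 97)
13^32 ≡ 35 (mod 97)
13^48 = 13^(32+16) ≡ 96 (mod 97).
Result is 96 ≡ −1, so (13/97) = −1.

-1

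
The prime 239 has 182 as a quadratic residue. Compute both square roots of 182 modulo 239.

Since 239 ≡ 3 (mod 4), a square root of 182 is 182^((239+1)/4) = 182^60 mod 239.
Repeated squaring: 182^2≡142, 182^4≡88, 182^8≡96, 182^16≡134, 182^32≡31 (mod 239).
182^60 = 182^(32+16+8+4) ≡ 144 (mod 239).
Check: 144² = 20736 ≡ 182 (mod 239). The two roots are 95 and 144.

95, 144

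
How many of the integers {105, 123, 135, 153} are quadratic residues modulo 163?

1

(105/163) = -1 → non-residue.
(123/163) = -1 → non-residue.
(135/163) = +1 → QR.
(153/163) = -1 → non-residue.
Total quadratic residues among the 4: 1.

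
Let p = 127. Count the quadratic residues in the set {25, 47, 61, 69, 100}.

5

(25/127) = +1 → QR.
(47/127) = +1 → QR.
(61/127) = +1 → QR.
(69/127) = +1 → QR.
(100/127) = +1 → QR.
Total quadratic residues among the 5: 5.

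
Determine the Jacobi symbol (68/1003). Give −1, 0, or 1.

0

Pull out 2^2: since 1003 ≡ 3 (mod 8), (2/1003) = -1, so (2/1003)^2 = +1.
Reciprocity: 17 ≡ 1 and 1003 ≡ 3 (mod 4), so (17/1003) = +(1003/17).
Reduce top mod 17: now compute (0/17).
Top reduces to 0: gcd > 1, so the symbol is 0.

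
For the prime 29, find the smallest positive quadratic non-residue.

2

(2/29) = −1, so 2 is the smallest positive non-residue mod 29.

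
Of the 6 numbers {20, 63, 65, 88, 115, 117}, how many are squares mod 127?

3

(20/127) = -1 → non-residue.
(63/127) = -1 → non-residue.
(65/127) = -1 → non-residue.
(88/127) = +1 → QR.
(115/127) = +1 → QR.
(117/127) = +1 → QR.
Total quadratic residues among the 6: 3.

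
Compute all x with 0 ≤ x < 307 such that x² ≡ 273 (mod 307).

102, 205

Since 307 ≡ 3 (mod 4), a square root of 273 is 273^((307+1)/4) = 273^77 mod 307.
Repeated squaring: 273^2≡235, 273^4≡272, 273^8≡304, 273^16≡9, 273^32≡81, 273^64≡114 (mod 307).
273^77 = 273^(64+8+4+1) ≡ 102 (mod 307).
Check: 102² = 10404 ≡ 273 (mod 307). The two roots are 102 and 205.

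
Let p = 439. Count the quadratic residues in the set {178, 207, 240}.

(178/439) = -1 → non-residue.
(207/439) = -1 → non-residue.
(240/439) = -1 → non-residue.
Total quadratic residues among the 3: 0.

0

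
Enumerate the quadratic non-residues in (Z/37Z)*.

2 5 6 8 13 14 15 17 18 19 20 22 23 24 29 31 32 35

Square k = 1,…,18 (k and 37−k give the same square):
1²=1, 2²=4, 3²=9, 4²=16, 5²=25, 6²=36, 7²≡12, 8²≡27, 9²≡7, 10²≡26, 11²≡10, 12²≡33, 13²≡21, 14²≡11, 15²≡3, 16²≡34, 17²≡30, 18²≡28 (mod 37).
The residues are {1, 3, 4, 7, 9, 10, 11, 12, 16, 21, 25, 26, 27, 28, 30, 33, 34, 36}; the non-residues are the remaining 18 nonzero classes.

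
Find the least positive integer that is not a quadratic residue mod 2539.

(2/2539) = −1, so 2 is the smallest positive non-residue mod 2539.

2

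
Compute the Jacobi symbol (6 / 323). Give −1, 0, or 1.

-1

Pull out 2: since 323 ≡ 3 (mod 8), (2/323) = -1.
Reciprocity: 3 ≡ 3 and 323 ≡ 3 (mod 4), so (3/323) = −(323/3).
Reduce top mod 3: now compute (2/3).
Pull out 2: since 3 ≡ 3 (mod 8), (2/3) = -1.
Reached (1/3) = 1. Collecting the sign flips along the way, the symbol is -1.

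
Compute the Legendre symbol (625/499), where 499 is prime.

1

First reduce: 625 ≡ 126 (mod 499).
Pull out 2: since 499 ≡ 3 (mod 8), (2/499) = -1.
Reciprocity: 63 ≡ 3 and 499 ≡ 3 (mod 4), so (63/499) = −(499/63).
Reduce top mod 63: now compute (58/63).
Pull out 2: since 63 ≡ 7 (mod 8), (2/63) = +1.
Reciprocity: 29 ≡ 1 and 63 ≡ 3 (mod 4), so (29/63) = +(63/29).
Reduce top mod 29: now compute (5/29).
Reciprocity: 5 ≡ 1 and 29 ≡ 1 (mod 4), so (5/29) = +(29/5).
Reduce top mod 5: now compute (4/5).
Pull out 2^2: since 5 ≡ 5 (mod 8), (2/5) = -1, so (2/5)^2 = +1.
Reached (1/5) = 1. Collecting the sign flips along the way, the symbol is +1.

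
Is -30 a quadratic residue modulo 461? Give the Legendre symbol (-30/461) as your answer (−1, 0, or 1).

Euler's criterion: (-30/461) ≡ 431^230 (mod 461).
431^2 ≡ 439 (mod 461)
431^4 ≡ 23 (mod 461)
431^8 ≡ 68 (mod 461)
431^16 ≡ 14 (mod 461)
431^32 ≡ 196 (mod 461)
431^64 ≡ 153 (mod 461)
431^128 ≡ 359 (mod 461)
431^230 = 431^(128+64+32+4+2) ≡ 1 (mod 461).
Result is 1, so (-30/461) = 1.

1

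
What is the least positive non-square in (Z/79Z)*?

3

(2/79) = +1, so 2 is a residue.
(3/79) = −1, so 3 is the smallest positive non-residue mod 79.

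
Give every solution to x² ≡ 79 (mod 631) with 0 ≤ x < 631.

Since 631 ≡ 3 (mod 4), a square root of 79 is 79^((631+1)/4) = 79^158 mod 631.
Repeated squaring: 79^2≡562, 79^4≡344, 79^8≡339, 79^16≡79, 79^32≡562, 79^64≡344, 79^128≡339 (mod 631).
79^158 = 79^(128+16+8+4+2) ≡ 339 (mod 631).
Check: 339² = 114921 ≡ 79 (mod 631). The two roots are 292 and 339.

292, 339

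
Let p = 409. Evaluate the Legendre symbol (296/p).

Pull out 2^3: since 409 ≡ 1 (mod 8), (2/409) = +1, so (2/409)^3 = +1.
Reciprocity: 37 ≡ 1 and 409 ≡ 1 (mod 4), so (37/409) = +(409/37).
Reduce top mod 37: now compute (2/37).
Pull out 2: since 37 ≡ 5 (mod 8), (2/37) = -1.
Reached (1/37) = 1. Collecting the sign flips along the way, the symbol is -1.

-1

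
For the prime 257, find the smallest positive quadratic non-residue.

(2/257) = +1, so 2 is a residue.
(3/257) = −1, so 3 is the smallest positive non-residue mod 257.

3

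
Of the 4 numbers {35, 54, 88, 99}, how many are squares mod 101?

2

(35/101) = -1 → non-residue.
(54/101) = +1 → QR.
(88/101) = +1 → QR.
(99/101) = -1 → non-residue.
Total quadratic residues among the 4: 2.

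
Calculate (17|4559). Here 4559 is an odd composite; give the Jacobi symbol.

Reciprocity: 17 ≡ 1 and 4559 ≡ 3 (mod 4), so (17/4559) = +(4559/17).
Reduce top mod 17: now compute (3/17).
Reciprocity: 3 ≡ 3 and 17 ≡ 1 (mod 4), so (3/17) = +(17/3).
Reduce top mod 3: now compute (2/3).
Pull out 2: since 3 ≡ 3 (mod 8), (2/3) = -1.
Reached (1/3) = 1. Collecting the sign flips along the way, the symbol is -1.

-1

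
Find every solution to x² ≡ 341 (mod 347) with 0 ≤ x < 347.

Since 347 ≡ 3 (mod 4), a square root of 341 is 341^((347+1)/4) = 341^87 mod 347.
Repeated squaring: 341^2≡36, 341^4≡255, 341^8≡136, 341^16≡105, 341^32≡268, 341^64≡342 (mod 347).
341^87 = 341^(64+16+4+2+1) ≡ 102 (mod 347).
Check: 102² = 10404 ≡ 341 (mod 347). The two roots are 102 and 245.

102, 245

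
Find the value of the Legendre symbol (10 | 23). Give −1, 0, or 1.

-1

Euler's criterion: (10/23) ≡ 10^11 (mod 23).
10^2 ≡ 8 (mod 23)
10^4 ≡ 18 (mod 23)
10^8 ≡ 2 (mod 23)
10^11 = 10^(8+2+1) ≡ 22 (mod 23).
Result is 22 ≡ −1, so (10/23) = −1.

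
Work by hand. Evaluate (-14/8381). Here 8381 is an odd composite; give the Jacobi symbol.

-1

First reduce: -14 ≡ 8367 (mod 8381).
Reciprocity: 8367 ≡ 3 and 8381 ≡ 1 (mod 4), so (8367/8381) = +(8381/8367).
Reduce top mod 8367: now compute (14/8367).
Pull out 2: since 8367 ≡ 7 (mod 8), (2/8367) = +1.
Reciprocity: 7 ≡ 3 and 8367 ≡ 3 (mod 4), so (7/8367) = −(8367/7).
Reduce top mod 7: now compute (2/7).
Pull out 2: since 7 ≡ 7 (mod 8), (2/7) = +1.
Reached (1/7) = 1. Collecting the sign flips along the way, the symbol is -1.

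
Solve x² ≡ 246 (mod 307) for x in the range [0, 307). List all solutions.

89, 218

Since 307 ≡ 3 (mod 4), a square root of 246 is 246^((307+1)/4) = 246^77 mod 307.
Repeated squaring: 246^2≡37, 246^4≡141, 246^8≡233, 246^16≡257, 246^32≡44, 246^64≡94 (mod 307).
246^77 = 246^(64+8+4+1) ≡ 89 (mod 307).
Check: 89² = 7921 ≡ 246 (mod 307). The two roots are 89 and 218.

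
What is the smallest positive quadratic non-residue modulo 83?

(2/83) = −1, so 2 is the smallest positive non-residue mod 83.

2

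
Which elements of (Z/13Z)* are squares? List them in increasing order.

1,3,4,9,10,12

Square k = 1,…,6 (k and 13−k give the same square):
1²=1, 2²=4, 3²=9, 4²≡3, 5²≡12, 6²≡10 (mod 13).
So the quadratic residues mod 13 are {1, 3, 4, 9, 10, 12}.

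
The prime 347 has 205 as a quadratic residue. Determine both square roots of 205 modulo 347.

Since 347 ≡ 3 (mod 4), a square root of 205 is 205^((347+1)/4) = 205^87 mod 347.
Repeated squaring: 205^2≡38, 205^4≡56, 205^8≡13, 205^16≡169, 205^32≡107, 205^64≡345 (mod 347).
205^87 = 205^(64+16+4+2+1) ≡ 202 (mod 347).
Check: 202² = 40804 ≡ 205 (mod 347). The two roots are 145 and 202.

145, 202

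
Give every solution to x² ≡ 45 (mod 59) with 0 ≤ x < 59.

24, 35

Since 59 ≡ 3 (mod 4), a square root of 45 is 45^((59+1)/4) = 45^15 mod 59.
Repeated squaring: 45^2≡19, 45^4≡7, 45^8≡49 (mod 59).
45^15 = 45^(8+4+2+1) ≡ 35 (mod 59).
Check: 35² = 1225 ≡ 45 (mod 59). The two roots are 24 and 35.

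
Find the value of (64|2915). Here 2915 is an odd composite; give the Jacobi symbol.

Pull out 2^6: since 2915 ≡ 3 (mod 8), (2/2915) = -1, so (2/2915)^6 = +1.
Reached (1/2915) = 1. Collecting the sign flips along the way, the symbol is +1.

1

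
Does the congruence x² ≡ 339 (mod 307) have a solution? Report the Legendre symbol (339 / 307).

First reduce: 339 ≡ 32 (mod 307).
Pull out 2^5: since 307 ≡ 3 (mod 8), (2/307) = -1, so (2/307)^5 = -1.
Reached (1/307) = 1. Collecting the sign flips along the way, the symbol is -1.

-1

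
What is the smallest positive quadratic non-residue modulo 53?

(2/53) = −1, so 2 is the smallest positive non-residue mod 53.

2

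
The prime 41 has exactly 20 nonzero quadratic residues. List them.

Square k = 1,…,20 (k and 41−k give the same square):
1²=1, 2²=4, 3²=9, 4²=16, 5²=25, 6²=36, 7²≡8, 8²≡23, 9²≡40, 10²≡18, 11²≡39, 12²≡21, 13²≡5, 14²≡32, 15²≡20, 16²≡10, 17²≡2, 18²≡37, 19²≡33, 20²≡31 (mod 41).
So the quadratic residues mod 41 are {1, 2, 4, 5, 8, 9, 10, 16, 18, 20, 21, 23, 25, 31, 32, 33, 36, 37, 39, 40}.

1,2,4,5,8,9,10,16,18,20,21,23,25,31,32,33,36,37,39,40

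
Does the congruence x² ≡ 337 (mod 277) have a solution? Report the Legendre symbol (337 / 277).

Euler's criterion: (337/277) ≡ 60^138 (mod 277).
60^2 ≡ 276 (mod 277)
60^4 ≡ 1 (mod 277)
60^8 ≡ 1 (mod 277)
60^16 ≡ 1 (mod 277)
60^32 ≡ 1 (mod 277)
60^64 ≡ 1 (mod 277)
60^128 ≡ 1 (mod 277)
60^138 = 60^(128+8+2) ≡ 276 (mod 277).
Result is 276 ≡ −1, so (337/277) = −1.

-1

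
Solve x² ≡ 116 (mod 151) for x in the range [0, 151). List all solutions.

56, 95

Since 151 ≡ 3 (mod 4), a square root of 116 is 116^((151+1)/4) = 116^38 mod 151.
Repeated squaring: 116^2≡17, 116^4≡138, 116^8≡18, 116^16≡22, 116^32≡31 (mod 151).
116^38 = 116^(32+4+2) ≡ 95 (mod 151).
Check: 95² = 9025 ≡ 116 (mod 151). The two roots are 56 and 95.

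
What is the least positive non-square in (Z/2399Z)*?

(2/2399) = +1, so 2 is a residue.
(3/2399) = +1, so 3 is a residue.
(4/2399) = +1, so 4 is a residue.
(5/2399) = +1, so 5 is a residue.
(6/2399) = +1, so 6 is a residue.
(7/2399) = +1, so 7 is a residue.
(8/2399) = +1, so 8 is a residue.
(9/2399) = +1, so 9 is a residue.
(10/2399) = +1, so 10 is a residue.
(11/2399) = −1, so 11 is the smallest positive non-residue mod 2399.

11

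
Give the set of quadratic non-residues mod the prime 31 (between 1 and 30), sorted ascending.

Square k = 1,…,15 (k and 31−k give the same square):
1²=1, 2²=4, 3²=9, 4²=16, 5²=25, 6²≡5, 7²≡18, 8²≡2, 9²≡19, 10²≡7, 11²≡28, 12²≡20, 13²≡14, 14²≡10, 15²≡8 (mod 31).
The residues are {1, 2, 4, 5, 7, 8, 9, 10, 14, 16, 18, 19, 20, 25, 28}; the non-residues are the remaining 15 nonzero classes.

3, 6, 11, 12, 13, 15, 17, 21, 22, 23, 24, 26, 27, 29, 30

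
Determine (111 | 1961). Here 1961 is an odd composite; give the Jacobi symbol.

0

Reciprocity: 111 ≡ 3 and 1961 ≡ 1 (mod 4), so (111/1961) = +(1961/111).
Reduce top mod 111: now compute (74/111).
Pull out 2: since 111 ≡ 7 (mod 8), (2/111) = +1.
Reciprocity: 37 ≡ 1 and 111 ≡ 3 (mod 4), so (37/111) = +(111/37).
Reduce top mod 37: now compute (0/37).
Top reduces to 0: gcd > 1, so the symbol is 0.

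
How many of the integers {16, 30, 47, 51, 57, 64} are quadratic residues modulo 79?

(16/79) = +1 → QR.
(30/79) = -1 → non-residue.
(47/79) = -1 → non-residue.
(51/79) = +1 → QR.
(57/79) = -1 → non-residue.
(64/79) = +1 → QR.
Total quadratic residues among the 6: 3.

3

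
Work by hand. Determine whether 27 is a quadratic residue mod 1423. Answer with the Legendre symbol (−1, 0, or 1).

Reciprocity: 27 ≡ 3 and 1423 ≡ 3 (mod 4), so (27/1423) = −(1423/27).
Reduce top mod 27: now compute (19/27).
Reciprocity: 19 ≡ 3 and 27 ≡ 3 (mod 4), so (19/27) = −(27/19).
Reduce top mod 19: now compute (8/19).
Pull out 2^3: since 19 ≡ 3 (mod 8), (2/19) = -1, so (2/19)^3 = -1.
Reached (1/19) = 1. Collecting the sign flips along the way, the symbol is -1.

-1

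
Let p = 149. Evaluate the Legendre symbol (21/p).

-1

Reciprocity: 21 ≡ 1 and 149 ≡ 1 (mod 4), so (21/149) = +(149/21).
Reduce top mod 21: now compute (2/21).
Pull out 2: since 21 ≡ 5 (mod 8), (2/21) = -1.
Reached (1/21) = 1. Collecting the sign flips along the way, the symbol is -1.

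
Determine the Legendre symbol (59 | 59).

First reduce: 59 ≡ 0 (mod 59).
Top reduces to 0: gcd > 1, so the symbol is 0.

0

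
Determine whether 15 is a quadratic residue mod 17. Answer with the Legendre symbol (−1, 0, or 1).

Euler's criterion: (15/17) ≡ 15^8 (mod 17).
15^2 ≡ 4 (mod 17)
15^4 ≡ 16 (mod 17)
15^8 ≡ 1 (mod 17)
15^8 = 15^(8) ≡ 1 (mod 17).
Result is 1, so (15/17) = 1.

1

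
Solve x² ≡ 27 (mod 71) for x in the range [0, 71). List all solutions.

Since 71 ≡ 3 (mod 4), a square root of 27 is 27^((71+1)/4) = 27^18 mod 71.
Repeated squaring: 27^2≡19, 27^4≡6, 27^8≡36, 27^16≡18 (mod 71).
27^18 = 27^(16+2) ≡ 58 (mod 71).
Check: 58² = 3364 ≡ 27 (mod 71). The two roots are 13 and 58.

13, 58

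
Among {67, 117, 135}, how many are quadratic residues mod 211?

(67/211) = -1 → non-residue.
(117/211) = +1 → QR.
(135/211) = -1 → non-residue.
Total quadratic residues among the 3: 1.

1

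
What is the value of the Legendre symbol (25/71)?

1

Reciprocity: 25 ≡ 1 and 71 ≡ 3 (mod 4), so (25/71) = +(71/25).
Reduce top mod 25: now compute (21/25).
Reciprocity: 21 ≡ 1 and 25 ≡ 1 (mod 4), so (21/25) = +(25/21).
Reduce top mod 21: now compute (4/21).
Pull out 2^2: since 21 ≡ 5 (mod 8), (2/21) = -1, so (2/21)^2 = +1.
Reached (1/21) = 1. Collecting the sign flips along the way, the symbol is +1.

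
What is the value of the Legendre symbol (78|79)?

Euler's criterion: (78/79) ≡ 78^39 (mod 79).
78^2 ≡ 1 (mod 79)
78^4 ≡ 1 (mod 79)
78^8 ≡ 1 (mod 79)
78^16 ≡ 1 (mod 79)
78^32 ≡ 1 (mod 79)
78^39 = 78^(32+4+2+1) ≡ 78 (mod 79).
Result is 78 ≡ −1, so (78/79) = −1.

-1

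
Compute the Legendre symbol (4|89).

1

Pull out 2^2: since 89 ≡ 1 (mod 8), (2/89) = +1, so (2/89)^2 = +1.
Reached (1/89) = 1. Collecting the sign flips along the way, the symbol is +1.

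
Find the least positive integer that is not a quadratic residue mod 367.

(2/367) = +1, so 2 is a residue.
(3/367) = −1, so 3 is the smallest positive non-residue mod 367.

3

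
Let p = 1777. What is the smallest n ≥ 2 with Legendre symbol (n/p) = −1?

(2/1777) = +1, so 2 is a residue.
(3/1777) = +1, so 3 is a residue.
(4/1777) = +1, so 4 is a residue.
(5/1777) = −1, so 5 is the smallest positive non-residue mod 1777.

5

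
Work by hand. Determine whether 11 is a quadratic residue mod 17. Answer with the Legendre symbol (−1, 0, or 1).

Euler's criterion: (11/17) ≡ 11^8 (mod 17).
11^2 ≡ 2 (mod 17)
11^4 ≡ 4 (mod 17)
11^8 ≡ 16 (mod 17)
11^8 = 11^(8) ≡ 16 (mod 17).
Result is 16 ≡ −1, so (11/17) = −1.

-1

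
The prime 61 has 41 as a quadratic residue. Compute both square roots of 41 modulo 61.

61 ≡ 1 (mod 4), so we find a root by search.
Trying successive values, 23² = 529 ≡ 41 (mod 61). The other root is 61 − 23 = 38.

23, 38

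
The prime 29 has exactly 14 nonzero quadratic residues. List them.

1, 4, 5, 6, 7, 9, 13, 16, 20, 22, 23, 24, 25, 28

Square k = 1,…,14 (k and 29−k give the same square):
1²=1, 2²=4, 3²=9, 4²=16, 5²=25, 6²≡7, 7²≡20, 8²≡6, 9²≡23, 10²≡13, 11²≡5, 12²≡28, 13²≡24, 14²≡22 (mod 29).
So the quadratic residues mod 29 are {1, 4, 5, 6, 7, 9, 13, 16, 20, 22, 23, 24, 25, 28}.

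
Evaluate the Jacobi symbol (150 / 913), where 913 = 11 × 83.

Pull out 2: since 913 ≡ 1 (mod 8), (2/913) = +1.
Reciprocity: 75 ≡ 3 and 913 ≡ 1 (mod 4), so (75/913) = +(913/75).
Reduce top mod 75: now compute (13/75).
Reciprocity: 13 ≡ 1 and 75 ≡ 3 (mod 4), so (13/75) = +(75/13).
Reduce top mod 13: now compute (10/13).
Pull out 2: since 13 ≡ 5 (mod 8), (2/13) = -1.
Reciprocity: 5 ≡ 1 and 13 ≡ 1 (mod 4), so (5/13) = +(13/5).
Reduce top mod 5: now compute (3/5).
Reciprocity: 3 ≡ 3 and 5 ≡ 1 (mod 4), so (3/5) = +(5/3).
Reduce top mod 3: now compute (2/3).
Pull out 2: since 3 ≡ 3 (mod 8), (2/3) = -1.
Reached (1/3) = 1. Collecting the sign flips along the way, the symbol is +1.

1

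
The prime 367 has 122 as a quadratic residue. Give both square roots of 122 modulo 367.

Since 367 ≡ 3 (mod 4), a square root of 122 is 122^((367+1)/4) = 122^92 mod 367.
Repeated squaring: 122^2≡204, 122^4≡145, 122^8≡106, 122^16≡226, 122^32≡63, 122^64≡299 (mod 367).
122^92 = 122^(64+16+8+4) ≡ 178 (mod 367).
Check: 178² = 31684 ≡ 122 (mod 367). The two roots are 178 and 189.

178, 189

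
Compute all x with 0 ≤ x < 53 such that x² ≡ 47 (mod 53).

10, 43

53 ≡ 1 (mod 4), so we find a root by search.
Trying successive values, 10² = 100 ≡ 47 (mod 53). The other root is 53 − 10 = 43.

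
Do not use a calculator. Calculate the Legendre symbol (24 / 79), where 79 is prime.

-1

Euler's criterion: (24/79) ≡ 24^39 (mod 79).
24^2 ≡ 23 (mod 79)
24^4 ≡ 55 (mod 79)
24^8 ≡ 23 (mod 79)
24^16 ≡ 55 (mod 79)
24^32 ≡ 23 (mod 79)
24^39 = 24^(32+4+2+1) ≡ 78 (mod 79).
Result is 78 ≡ −1, so (24/79) = −1.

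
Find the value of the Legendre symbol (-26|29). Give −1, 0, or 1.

Euler's criterion: (-26/29) ≡ 3^14 (mod 29).
3^2 ≡ 9 (mod 29)
3^4 ≡ 23 (mod 29)
3^8 ≡ 7 (mod 29)
3^14 = 3^(8+4+2) ≡ 28 (mod 29).
Result is 28 ≡ −1, so (-26/29) = −1.

-1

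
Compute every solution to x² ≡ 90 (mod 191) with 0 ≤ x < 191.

Since 191 ≡ 3 (mod 4), a square root of 90 is 90^((191+1)/4) = 90^48 mod 191.
Repeated squaring: 90^2≡78, 90^4≡163, 90^8≡20, 90^16≡18, 90^32≡133 (mod 191).
90^48 = 90^(32+16) ≡ 102 (mod 191).
Check: 102² = 10404 ≡ 90 (mod 191). The two roots are 89 and 102.

89, 102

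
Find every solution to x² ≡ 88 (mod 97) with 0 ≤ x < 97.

31, 66

97 ≡ 1 (mod 4), so we find a root by search.
Trying successive values, 31² = 961 ≡ 88 (mod 97). The other root is 97 − 31 = 66.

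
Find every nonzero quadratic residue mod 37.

1, 3, 4, 7, 9, 10, 11, 12, 16, 21, 25, 26, 27, 28, 30, 33, 34, 36

Square k = 1,…,18 (k and 37−k give the same square):
1²=1, 2²=4, 3²=9, 4²=16, 5²=25, 6²=36, 7²≡12, 8²≡27, 9²≡7, 10²≡26, 11²≡10, 12²≡33, 13²≡21, 14²≡11, 15²≡3, 16²≡34, 17²≡30, 18²≡28 (mod 37).
So the quadratic residues mod 37 are {1, 3, 4, 7, 9, 10, 11, 12, 16, 21, 25, 26, 27, 28, 30, 33, 34, 36}.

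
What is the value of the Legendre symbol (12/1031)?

1

Euler's criterion: (12/1031) ≡ 12^515 (mod 1031).
12^2 ≡ 144 (mod 1031)
12^4 ≡ 116 (mod 1031)
12^8 ≡ 53 (mod 1031)
12^16 ≡ 747 (mod 1031)
12^32 ≡ 238 (mod 1031)
12^64 ≡ 970 (mod 1031)
12^128 ≡ 628 (mod 1031)
12^256 ≡ 542 (mod 1031)
12^512 ≡ 960 (mod 1031)
12^515 = 12^(512+2+1) ≡ 1 (mod 1031).
Result is 1, so (12/1031) = 1.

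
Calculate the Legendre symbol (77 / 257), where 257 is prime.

-1

Reciprocity: 77 ≡ 1 and 257 ≡ 1 (mod 4), so (77/257) = +(257/77).
Reduce top mod 77: now compute (26/77).
Pull out 2: since 77 ≡ 5 (mod 8), (2/77) = -1.
Reciprocity: 13 ≡ 1 and 77 ≡ 1 (mod 4), so (13/77) = +(77/13).
Reduce top mod 13: now compute (12/13).
Pull out 2^2: since 13 ≡ 5 (mod 8), (2/13) = -1, so (2/13)^2 = +1.
Reciprocity: 3 ≡ 3 and 13 ≡ 1 (mod 4), so (3/13) = +(13/3).
Reduce top mod 3: now compute (1/3).
Reached (1/3) = 1. Collecting the sign flips along the way, the symbol is -1.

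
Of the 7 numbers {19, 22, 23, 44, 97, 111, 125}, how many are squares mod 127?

(19/127) = +1 → QR.
(22/127) = +1 → QR.
(23/127) = -1 → non-residue.
(44/127) = +1 → QR.
(97/127) = -1 → non-residue.
(111/127) = -1 → non-residue.
(125/127) = -1 → non-residue.
Total quadratic residues among the 7: 3.

3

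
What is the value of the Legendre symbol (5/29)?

1

Reciprocity: 5 ≡ 1 and 29 ≡ 1 (mod 4), so (5/29) = +(29/5).
Reduce top mod 5: now compute (4/5).
Pull out 2^2: since 5 ≡ 5 (mod 8), (2/5) = -1, so (2/5)^2 = +1.
Reached (1/5) = 1. Collecting the sign flips along the way, the symbol is +1.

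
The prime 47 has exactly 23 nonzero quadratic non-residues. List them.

5, 10, 11, 13, 15, 19, 20, 22, 23, 26, 29, 30, 31, 33, 35, 38, 39, 40, 41, 43, 44, 45, 46

Square k = 1,…,23 (k and 47−k give the same square):
1²=1, 2²=4, 3²=9, 4²=16, 5²=25, 6²=36, 7²≡2, 8²≡17, 9²≡34, 10²≡6, 11²≡27, 12²≡3, 13²≡28, 14²≡8, 15²≡37, 16²≡21, 17²≡7, 18²≡42, 19²≡32, 20²≡24, 21²≡18, 22²≡14, 23²≡12 (mod 47).
The residues are {1, 2, 3, 4, 6, 7, 8, 9, 12, 14, 16, 17, 18, 21, 24, 25, 27, 28, 32, 34, 36, 37, 42}; the non-residues are the remaining 23 nonzero classes.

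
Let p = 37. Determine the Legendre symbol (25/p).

1

Reciprocity: 25 ≡ 1 and 37 ≡ 1 (mod 4), so (25/37) = +(37/25).
Reduce top mod 25: now compute (12/25).
Pull out 2^2: since 25 ≡ 1 (mod 8), (2/25) = +1, so (2/25)^2 = +1.
Reciprocity: 3 ≡ 3 and 25 ≡ 1 (mod 4), so (3/25) = +(25/3).
Reduce top mod 3: now compute (1/3).
Reached (1/3) = 1. Collecting the sign flips along the way, the symbol is +1.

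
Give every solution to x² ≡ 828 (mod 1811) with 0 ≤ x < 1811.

Since 1811 ≡ 3 (mod 4), a square root of 828 is 828^((1811+1)/4) = 828^453 mod 1811.
Repeated squaring: 828^2≡1026, 828^4≡485, 828^8≡1606, 828^16≡372, 828^32≡748, 828^64≡1716, 828^128≡1781, 828^256≡900 (mod 1811).
828^453 = 828^(256+128+64+4+1) ≡ 1472 (mod 1811).
Check: 1472² = 2166784 ≡ 828 (mod 1811). The two roots are 339 and 1472.

339, 1472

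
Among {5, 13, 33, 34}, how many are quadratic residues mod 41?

(5/41) = +1 → QR.
(13/41) = -1 → non-residue.
(33/41) = +1 → QR.
(34/41) = -1 → non-residue.
Total quadratic residues among the 4: 2.

2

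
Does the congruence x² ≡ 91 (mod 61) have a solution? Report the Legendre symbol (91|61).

-1

Euler's criterion: (91/61) ≡ 30^30 (mod 61).
30^2 ≡ 46 (mod 61)
30^4 ≡ 42 (mod 61)
30^8 ≡ 56 (mod 61)
30^16 ≡ 25 (mod 61)
30^30 = 30^(16+8+4+2) ≡ 60 (mod 61).
Result is 60 ≡ −1, so (91/61) = −1.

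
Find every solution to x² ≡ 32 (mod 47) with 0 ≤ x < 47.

19, 28

Since 47 ≡ 3 (mod 4), a square root of 32 is 32^((47+1)/4) = 32^12 mod 47.
Repeated squaring: 32^2≡37, 32^4≡6, 32^8≡36 (mod 47).
32^12 = 32^(8+4) ≡ 28 (mod 47).
Check: 28² = 784 ≡ 32 (mod 47). The two roots are 19 and 28.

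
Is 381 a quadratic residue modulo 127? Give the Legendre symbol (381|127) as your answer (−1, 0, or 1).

0

First reduce: 381 ≡ 0 (mod 127).
Top reduces to 0: gcd > 1, so the symbol is 0.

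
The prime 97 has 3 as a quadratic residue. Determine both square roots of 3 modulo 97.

97 ≡ 1 (mod 4), so we find a root by search.
Trying successive values, 10² = 100 ≡ 3 (mod 97). The other root is 97 − 10 = 87.

10, 87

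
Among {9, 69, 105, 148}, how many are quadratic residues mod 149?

(9/149) = +1 → QR.
(69/149) = +1 → QR.
(105/149) = -1 → non-residue.
(148/149) = +1 → QR.
Total quadratic residues among the 4: 3.

3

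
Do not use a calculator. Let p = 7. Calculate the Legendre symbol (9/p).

1

First reduce: 9 ≡ 2 (mod 7).
Pull out 2: since 7 ≡ 7 (mod 8), (2/7) = +1.
Reached (1/7) = 1. Collecting the sign flips along the way, the symbol is +1.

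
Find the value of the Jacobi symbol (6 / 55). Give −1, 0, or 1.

-1

Pull out 2: since 55 ≡ 7 (mod 8), (2/55) = +1.
Reciprocity: 3 ≡ 3 and 55 ≡ 3 (mod 4), so (3/55) = −(55/3).
Reduce top mod 3: now compute (1/3).
Reached (1/3) = 1. Collecting the sign flips along the way, the symbol is -1.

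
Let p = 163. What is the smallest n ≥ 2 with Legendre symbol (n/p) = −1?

(2/163) = −1, so 2 is the smallest positive non-residue mod 163.

2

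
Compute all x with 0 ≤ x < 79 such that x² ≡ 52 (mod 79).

17, 62

Since 79 ≡ 3 (mod 4), a square root of 52 is 52^((79+1)/4) = 52^20 mod 79.
Repeated squaring: 52^2≡18, 52^4≡8, 52^8≡64, 52^16≡67 (mod 79).
52^20 = 52^(16+4) ≡ 62 (mod 79).
Check: 62² = 3844 ≡ 52 (mod 79). The two roots are 17 and 62.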